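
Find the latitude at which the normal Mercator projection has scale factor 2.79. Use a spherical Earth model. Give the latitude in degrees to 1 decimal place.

69.0°

Mercator scale is k = sec φ = 1/cos φ.
1/cos φ = 2.79  ⇒  cos φ = 0.3584  ⇒  φ = arccos(0.3584) ≈ 69.0°.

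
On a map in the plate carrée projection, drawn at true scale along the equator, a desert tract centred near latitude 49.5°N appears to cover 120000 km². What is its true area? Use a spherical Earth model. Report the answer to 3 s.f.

Plate carrée maps x = Rλ, y = Rφ. The meridian scale is h = 1 and the parallel scale is k = 1/cos φ = sec φ.
Areal scale = h·k = 1 × sec φ; at 49.5°, h = 1.000, k = 1.540, so h·k = 1.540.
True area = apparent / (areal scale) = 120000 / 1.540 ≈ 77900 km².

77900 km²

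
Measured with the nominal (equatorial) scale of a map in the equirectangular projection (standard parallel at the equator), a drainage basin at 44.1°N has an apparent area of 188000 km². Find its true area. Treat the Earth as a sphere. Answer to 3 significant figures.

135000 km²

In the plate carrée (x = Rλ, y = Rφ), meridians are true-scale (h = 1) and parallels are stretched by k = sec φ.
Areal scale = h·k = 1 × sec φ; at 44.1°, h = 1.000, k = 1.393, so h·k = 1.393.
True area = apparent / (areal scale) = 188000 / 1.393 ≈ 135000 km².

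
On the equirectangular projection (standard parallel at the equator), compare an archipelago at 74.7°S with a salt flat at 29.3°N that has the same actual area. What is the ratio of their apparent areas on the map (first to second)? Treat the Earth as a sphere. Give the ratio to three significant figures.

3.30

For the equirectangular projection with φ₀ = 0 (plate carrée), h = 1 along meridians and k = sec φ along parallels.
Areal scale at 74.7°: h·k = 1.000 × 3.790 = 3.790.
Areal scale at 29.3°: h·k = 1.000 × 1.147 = 1.147.
Ratio = 3.790/1.147 ≈ 3.30.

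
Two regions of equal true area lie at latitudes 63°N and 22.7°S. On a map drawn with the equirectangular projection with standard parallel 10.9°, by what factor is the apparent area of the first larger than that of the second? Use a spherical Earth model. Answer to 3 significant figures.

In the equirectangular projection with standard parallel φ₀ = 10.9° (x = Rλ cos φ₀, y = Rφ), meridians are true-scale (h = 1) and the parallel scale is k = cos φ₀ / cos φ.
Areal scale at 63°: h·k = 1.000 × 2.163 = 2.163.
Areal scale at 22.7°: h·k = 1.000 × 1.064 = 1.064.
Ratio = 2.163/1.064 ≈ 2.03.

2.03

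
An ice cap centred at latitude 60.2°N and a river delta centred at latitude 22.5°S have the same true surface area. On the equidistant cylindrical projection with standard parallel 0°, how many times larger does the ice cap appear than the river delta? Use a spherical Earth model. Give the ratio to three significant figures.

Plate carrée maps x = Rλ, y = Rφ. The meridian scale is h = 1 and the parallel scale is k = 1/cos φ = sec φ.
Areal scale at 60.2°: h·k = 1.000 × 2.012 = 2.012.
Areal scale at 22.5°: h·k = 1.000 × 1.082 = 1.082.
Ratio = 2.012/1.082 ≈ 1.86.

1.86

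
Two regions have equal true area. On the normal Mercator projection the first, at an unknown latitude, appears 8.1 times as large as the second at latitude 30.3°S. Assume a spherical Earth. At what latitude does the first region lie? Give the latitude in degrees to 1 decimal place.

Mercator areal scale is sec²φ, so apparent-area ratio = sec²φ₁ / sec²φ₂ = cos²φ₂ / cos²φ₁.
cos²φ₂ / cos²φ₁ = 8.1  ⇒  cos φ₁ = cos 30.3° / √8.1 = 0.8634/2.846 = 0.3034.
φ₁ = arccos(0.3034) ≈ 72.3°.

72.3°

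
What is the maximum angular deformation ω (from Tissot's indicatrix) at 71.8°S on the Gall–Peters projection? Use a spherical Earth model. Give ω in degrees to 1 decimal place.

The Gall–Peters projection is cylindrical equal-area with φ₀ = 45°. A cylindrical equal-area projection with standard parallel φ₀ has meridian scale h = cos φ / cos φ₀ and parallel scale k = cos φ₀ / cos φ (so areas are preserved, h·k = 1).
At 71.8°: h = 0.4417, k = 2.264; principal scales a = 2.264, b = 0.4417.
sin(ω/2) = (a − b)/(a + b) = 1.822/2.706 = 0.6735, so ω = 2 arcsin(0.6735) ≈ 84.7°.

84.7°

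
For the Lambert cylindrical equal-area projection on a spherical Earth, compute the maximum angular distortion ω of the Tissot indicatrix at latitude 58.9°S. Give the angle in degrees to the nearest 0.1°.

The Lambert cylindrical equal-area projection is the cylindrical equal-area projection with its standard parallel at the equator (φ₀ = 0). For cylindrical equal-area with standard parallel φ₀, h = cos φ / cos φ₀ and k = cos φ₀ / cos φ, so h·k = 1.
At 58.9°: h = 0.5165, k = 1.936; principal scales a = 1.936, b = 0.5165.
sin(ω/2) = (a − b)/(a + b) = 1.419/2.453 = 0.5788, so ω = 2 arcsin(0.5788) ≈ 70.7°.

70.7°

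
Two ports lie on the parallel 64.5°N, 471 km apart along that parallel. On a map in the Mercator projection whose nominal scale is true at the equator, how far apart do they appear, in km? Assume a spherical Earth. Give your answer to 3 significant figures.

1090 km

For Mercator, h = k = sec φ (a conformal cylindrical projection has a single point scale, 1/cos φ).
Along the parallel, k = sec 64.5° = 1/0.4305 = 2.323.
Map distance = 471 × 2.323 ≈ 1090 km.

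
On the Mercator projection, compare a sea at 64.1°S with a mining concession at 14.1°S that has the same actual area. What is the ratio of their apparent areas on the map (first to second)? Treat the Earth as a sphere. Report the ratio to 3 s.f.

4.93

On Mercator, area is exaggerated by sec²φ = 1/cos²φ.
At 64.1°: sec²(64.1°) = 1/0.4368² = 5.241.
At 14.1°: sec²(14.1°) = 1/0.9699² = 1.063.
Ratio = 5.241/1.063 = cos²(14.1°)/cos²(64.1°) ≈ 4.93.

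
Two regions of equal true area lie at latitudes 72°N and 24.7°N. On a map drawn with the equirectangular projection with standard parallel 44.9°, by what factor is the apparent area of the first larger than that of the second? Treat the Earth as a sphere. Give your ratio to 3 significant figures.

The equidistant cylindrical projection with φ₀ = 44.9° has h = 1 (meridians true) and k = cos φ₀ / cos φ along parallels.
Areal scale at 72°: h·k = 1.000 × 2.292 = 2.292.
Areal scale at 24.7°: h·k = 1.000 × 0.7797 = 0.7797.
Ratio = 2.292/0.7797 ≈ 2.94.

2.94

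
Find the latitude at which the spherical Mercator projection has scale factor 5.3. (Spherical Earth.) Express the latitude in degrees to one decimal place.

Mercator scale is k = sec φ = 1/cos φ.
1/cos φ = 5.3  ⇒  cos φ = 0.1887  ⇒  φ = arccos(0.1887) ≈ 79.1°.

79.1°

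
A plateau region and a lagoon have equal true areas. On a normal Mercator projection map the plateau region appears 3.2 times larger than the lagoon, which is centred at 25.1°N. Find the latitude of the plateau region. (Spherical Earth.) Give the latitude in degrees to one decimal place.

59.6°

Mercator areal scale is sec²φ, so apparent-area ratio = sec²φ₁ / sec²φ₂ = cos²φ₂ / cos²φ₁.
cos²φ₂ / cos²φ₁ = 3.2  ⇒  cos φ₁ = cos 25.1° / √3.2 = 0.9056/1.789 = 0.5062.
φ₁ = arccos(0.5062) ≈ 59.6°.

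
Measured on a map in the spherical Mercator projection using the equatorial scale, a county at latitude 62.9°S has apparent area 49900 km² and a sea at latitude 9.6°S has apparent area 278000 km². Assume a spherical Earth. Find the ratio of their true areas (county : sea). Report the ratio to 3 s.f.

On Mercator the areal scale is sec²φ, so true area = apparent × cos²φ.
True area of county: 49900 × cos²(62.9°) = 49900 × 0.2075 = 10360 km².
True area of sea: 278000 × cos²(9.6°) = 278000 × 0.9722 = 270300 km².
Ratio = 10360 / 270300 ≈ 0.0383.

0.0383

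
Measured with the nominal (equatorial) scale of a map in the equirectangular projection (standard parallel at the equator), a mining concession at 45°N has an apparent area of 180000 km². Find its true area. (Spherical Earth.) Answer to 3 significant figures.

127000 km²

In the plate carrée (x = Rλ, y = Rφ), meridians are true-scale (h = 1) and parallels are stretched by k = sec φ.
Areal scale = h·k = 1 × sec φ; at 45°, h = 1.000, k = 1.414, so h·k = 1.414.
True area = apparent / (areal scale) = 180000 / 1.414 ≈ 127000 km².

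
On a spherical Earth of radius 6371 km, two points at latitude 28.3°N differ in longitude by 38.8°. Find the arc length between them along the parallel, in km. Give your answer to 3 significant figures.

Arc length along a parallel = R cos φ · Δλ (with Δλ in radians).
= 6371 × cos 28.3° × (38.8° × π/180) = 6371 × 0.8805 × 0.6772 ≈ 3800 km.

3800 km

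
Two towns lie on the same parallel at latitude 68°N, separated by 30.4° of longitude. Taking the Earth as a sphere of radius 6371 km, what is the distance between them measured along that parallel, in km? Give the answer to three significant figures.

Arc length along a parallel = R cos φ · Δλ (with Δλ in radians).
= 6371 × cos 68° × (30.4° × π/180) = 6371 × 0.3746 × 0.5306 ≈ 1270 km.

1270 km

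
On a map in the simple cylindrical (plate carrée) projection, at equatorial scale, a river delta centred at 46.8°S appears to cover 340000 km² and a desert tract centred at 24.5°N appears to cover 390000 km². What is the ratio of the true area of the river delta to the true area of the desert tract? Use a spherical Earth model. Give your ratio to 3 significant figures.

0.656

Plate carrée has h = 1 and k = sec φ, giving areal scale sec φ; true area = (apparent area) · cos φ.
True area of river delta: 340000 × cos(46.8°) = 340000 × 0.6845 = 232700 km².
True area of desert tract: 390000 × cos(24.5°) = 390000 × 0.9100 = 354900 km².
Ratio = 232700 / 354900 ≈ 0.656.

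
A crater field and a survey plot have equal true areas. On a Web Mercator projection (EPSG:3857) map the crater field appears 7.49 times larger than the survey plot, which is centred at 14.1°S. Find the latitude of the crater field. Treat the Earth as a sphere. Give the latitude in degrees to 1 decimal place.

69.2°

On Mercator, (apparent₁)/(apparent₂) = sec²φ₁ / sec²φ₂ when true areas are equal.
cos²φ₂ / cos²φ₁ = 7.49  ⇒  cos φ₁ = cos 14.1° / √7.49 = 0.9699/2.737 = 0.3544.
φ₁ = arccos(0.3544) ≈ 69.2°.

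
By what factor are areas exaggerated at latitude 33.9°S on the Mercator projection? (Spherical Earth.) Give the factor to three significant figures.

1.45

For Mercator, h = k = sec φ (a conformal cylindrical projection has a single point scale, 1/cos φ).
Areal scale = k² = sec²φ = 1/cos²(33.9°) = 1/0.8300² = 1.452.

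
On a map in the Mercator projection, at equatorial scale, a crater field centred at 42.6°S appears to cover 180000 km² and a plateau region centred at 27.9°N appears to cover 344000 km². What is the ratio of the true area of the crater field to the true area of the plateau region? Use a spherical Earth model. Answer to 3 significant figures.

Mercator's areal exaggeration is sec²φ; hence true area = (apparent area) · cos²φ.
True area of crater field: 180000 × cos²(42.6°) = 180000 × 0.5418 = 97530 km².
True area of plateau region: 344000 × cos²(27.9°) = 344000 × 0.7810 = 268700 km².
Ratio = 97530 / 268700 ≈ 0.363.

0.363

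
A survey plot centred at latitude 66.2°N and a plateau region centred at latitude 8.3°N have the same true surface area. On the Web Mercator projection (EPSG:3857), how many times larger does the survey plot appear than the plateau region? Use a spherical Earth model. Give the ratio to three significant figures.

On Mercator, area is exaggerated by sec²φ = 1/cos²φ.
At 66.2°: sec²(66.2°) = 1/0.4035² = 6.141.
At 8.3°: sec²(8.3°) = 1/0.9895² = 1.021.
Ratio = 6.141/1.021 = cos²(8.3°)/cos²(66.2°) ≈ 6.01.

6.01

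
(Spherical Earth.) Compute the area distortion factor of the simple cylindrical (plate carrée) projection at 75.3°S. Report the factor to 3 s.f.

Plate carrée maps x = Rλ, y = Rφ. The meridian scale is h = 1 and the parallel scale is k = 1/cos φ = sec φ.
Areal scale = h·k = 1 × sec φ; at 75.3°, h = 1.000, k = 3.941, so h·k = 3.941.

3.94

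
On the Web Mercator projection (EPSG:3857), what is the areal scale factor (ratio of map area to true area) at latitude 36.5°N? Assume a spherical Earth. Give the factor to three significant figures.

1.55

The Mercator projection is conformal; its linear scale factor is the same in every direction and equals sec φ = 1/cos φ.
Areal scale = k² = sec²φ = 1/cos²(36.5°) = 1/0.8039² = 1.548.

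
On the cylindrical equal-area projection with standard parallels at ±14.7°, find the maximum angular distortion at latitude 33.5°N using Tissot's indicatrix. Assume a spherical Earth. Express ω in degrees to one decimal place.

16.9°

A cylindrical equal-area projection with standard parallel φ₀ has meridian scale h = cos φ / cos φ₀ and parallel scale k = cos φ₀ / cos φ (so areas are preserved, h·k = 1).
At 33.5°: h = 0.8621, k = 1.160; principal scales a = 1.160, b = 0.8621.
sin(ω/2) = (a − b)/(a + b) = 0.2978/2.022 = 0.1473, so ω = 2 arcsin(0.1473) ≈ 16.9°.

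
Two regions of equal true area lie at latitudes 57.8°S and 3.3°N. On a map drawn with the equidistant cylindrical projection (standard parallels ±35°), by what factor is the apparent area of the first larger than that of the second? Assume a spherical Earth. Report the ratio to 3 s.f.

1.87

In the equirectangular projection with standard parallel φ₀ = 35° (x = Rλ cos φ₀, y = Rφ), meridians are true-scale (h = 1) and the parallel scale is k = cos φ₀ / cos φ.
Areal scale at 57.8°: h·k = 1.000 × 1.537 = 1.537.
Areal scale at 3.3°: h·k = 1.000 × 0.8205 = 0.8205.
Ratio = 1.537/0.8205 ≈ 1.87.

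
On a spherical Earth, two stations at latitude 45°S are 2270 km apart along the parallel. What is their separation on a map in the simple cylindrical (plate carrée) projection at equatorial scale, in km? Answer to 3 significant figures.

3210 km

In the plate carrée (x = Rλ, y = Rφ), meridians are true-scale (h = 1) and parallels are stretched by k = sec φ.
Along the parallel, k = sec 45° = 1/0.7071 = 1.414.
Map distance = 2270 × 1.414 ≈ 3210 km.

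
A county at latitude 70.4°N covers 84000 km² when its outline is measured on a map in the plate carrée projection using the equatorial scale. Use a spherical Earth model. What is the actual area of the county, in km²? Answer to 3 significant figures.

For the equirectangular projection with φ₀ = 0 (plate carrée), h = 1 along meridians and k = sec φ along parallels.
Areal scale = h·k = 1 × sec φ; at 70.4°, h = 1.000, k = 2.981, so h·k = 2.981.
True area = apparent / (areal scale) = 84000 / 2.981 ≈ 28200 km².

28200 km²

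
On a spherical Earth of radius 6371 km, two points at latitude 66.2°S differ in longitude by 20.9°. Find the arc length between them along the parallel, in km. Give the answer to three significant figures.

938 km

Arc length along a parallel = R cos φ · Δλ (with Δλ in radians).
= 6371 × cos 66.2° × (20.9° × π/180) = 6371 × 0.4035 × 0.3648 ≈ 938 km.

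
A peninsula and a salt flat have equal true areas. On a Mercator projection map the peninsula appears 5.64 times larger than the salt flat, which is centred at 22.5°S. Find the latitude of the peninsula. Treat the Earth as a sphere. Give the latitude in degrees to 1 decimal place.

67.1°

For equal true areas on Mercator, apparent areas scale as sec²φ, so the ratio is cos²φ₂ / cos²φ₁.
cos²φ₂ / cos²φ₁ = 5.64  ⇒  cos φ₁ = cos 22.5° / √5.64 = 0.9239/2.375 = 0.3890.
φ₁ = arccos(0.3890) ≈ 67.1°.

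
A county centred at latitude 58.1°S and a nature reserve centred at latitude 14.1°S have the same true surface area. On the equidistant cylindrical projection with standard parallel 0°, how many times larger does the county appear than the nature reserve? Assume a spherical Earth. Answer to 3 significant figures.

1.84

For the equirectangular projection with φ₀ = 0 (plate carrée), h = 1 along meridians and k = sec φ along parallels.
Areal scale at 58.1°: h·k = 1.000 × 1.892 = 1.892.
Areal scale at 14.1°: h·k = 1.000 × 1.031 = 1.031.
Ratio = 1.892/1.031 ≈ 1.84.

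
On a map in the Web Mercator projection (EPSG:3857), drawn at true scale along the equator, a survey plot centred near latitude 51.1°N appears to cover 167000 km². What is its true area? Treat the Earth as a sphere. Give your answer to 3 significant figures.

Mercator is conformal, so the point scale is isotropic: h = k = sec φ = 1/cos φ.
Areal scale = k² = sec²φ = 1/cos²(51.1°) = 1/0.6280² = 2.536.
True area = apparent / (areal scale) = 167000 / 2.536 ≈ 65900 km².

65900 km²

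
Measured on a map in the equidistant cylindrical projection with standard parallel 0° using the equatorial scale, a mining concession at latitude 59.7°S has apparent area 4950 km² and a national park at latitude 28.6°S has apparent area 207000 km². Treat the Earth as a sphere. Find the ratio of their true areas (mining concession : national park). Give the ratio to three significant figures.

0.0137

On the plate carrée, areal scale = h·k = 1 × sec φ, so true area = apparent × cos φ.
True area of mining concession: 4950 × cos(59.7°) = 4950 × 0.5045 = 2497 km².
True area of national park: 207000 × cos(28.6°) = 207000 × 0.8780 = 181700 km².
Ratio = 2497 / 181700 ≈ 0.0137.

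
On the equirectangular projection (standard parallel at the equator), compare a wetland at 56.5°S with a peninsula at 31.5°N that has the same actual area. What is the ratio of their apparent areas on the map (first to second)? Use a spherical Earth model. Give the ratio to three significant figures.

1.54

Plate carrée maps x = Rλ, y = Rφ. The meridian scale is h = 1 and the parallel scale is k = 1/cos φ = sec φ.
Areal scale at 56.5°: h·k = 1.000 × 1.812 = 1.812.
Areal scale at 31.5°: h·k = 1.000 × 1.173 = 1.173.
Ratio = 1.812/1.173 ≈ 1.54.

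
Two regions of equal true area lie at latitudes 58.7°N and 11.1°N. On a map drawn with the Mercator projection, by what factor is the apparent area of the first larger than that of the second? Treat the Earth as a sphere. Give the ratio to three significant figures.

Mercator areal scale is sec²φ.
At 58.7°: sec²(58.7°) = 1/0.5195² = 3.705.
At 11.1°: sec²(11.1°) = 1/0.9813² = 1.038.
Ratio = 3.705/1.038 = cos²(11.1°)/cos²(58.7°) ≈ 3.57.

3.57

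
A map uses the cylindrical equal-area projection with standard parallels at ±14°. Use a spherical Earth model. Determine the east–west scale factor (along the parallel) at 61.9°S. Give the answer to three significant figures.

Cylindrical equal-area (φ₀ = 14°): h = cos φ / cos 14° along meridians, k = cos 14° / cos φ along parallels; h·k = 1.
k = cos 14° / cos 61.9° = 0.9703/0.4710 = 2.060.

2.06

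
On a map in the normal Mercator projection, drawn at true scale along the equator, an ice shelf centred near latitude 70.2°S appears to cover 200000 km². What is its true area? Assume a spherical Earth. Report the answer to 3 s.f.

For Mercator, h = k = sec φ (a conformal cylindrical projection has a single point scale, 1/cos φ).
Areal scale = k² = sec²φ = 1/cos²(70.2°) = 1/0.3387² = 8.715.
True area = apparent / (areal scale) = 200000 / 8.715 ≈ 22900 km².

22900 km²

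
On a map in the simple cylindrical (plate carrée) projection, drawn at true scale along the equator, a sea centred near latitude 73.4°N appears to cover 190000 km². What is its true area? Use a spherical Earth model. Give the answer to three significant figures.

54300 km²

For the equirectangular projection with φ₀ = 0 (plate carrée), h = 1 along meridians and k = sec φ along parallels.
Areal scale = h·k = 1 × sec φ; at 73.4°, h = 1.000, k = 3.500, so h·k = 3.500.
True area = apparent / (areal scale) = 190000 / 3.500 ≈ 54300 km².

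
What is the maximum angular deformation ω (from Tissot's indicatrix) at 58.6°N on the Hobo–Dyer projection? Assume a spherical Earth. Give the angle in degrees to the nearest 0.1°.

Hobo–Dyer is a cylindrical equal-area projection with standard parallels at ±37.5°. For cylindrical equal-area with standard parallel φ₀, h = cos φ / cos φ₀ and k = cos φ₀ / cos φ, so h·k = 1.
At 58.6°: h = 0.6567, k = 1.523; principal scales a = 1.523, b = 0.6567.
sin(ω/2) = (a − b)/(a + b) = 0.8660/2.179 = 0.3974, so ω = 2 arcsin(0.3974) ≈ 46.8°.

46.8°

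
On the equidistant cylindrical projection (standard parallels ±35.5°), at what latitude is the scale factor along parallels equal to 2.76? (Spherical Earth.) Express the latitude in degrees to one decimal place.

72.8°

In the equirectangular projection with standard parallel φ₀ = 35.5° (x = Rλ cos φ₀, y = Rφ), meridians are true-scale (h = 1) and the parallel scale is k = cos φ₀ / cos φ.
k = cos φ₀ / cos φ = 2.76  ⇒  cos φ = cos 35.5° / 2.76 = 0.2950.
φ = arccos(0.2950) ≈ 72.8°.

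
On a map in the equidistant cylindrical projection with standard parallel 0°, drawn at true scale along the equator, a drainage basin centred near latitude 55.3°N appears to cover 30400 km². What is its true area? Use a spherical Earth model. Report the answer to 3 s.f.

17300 km²

Plate carrée maps x = Rλ, y = Rφ. The meridian scale is h = 1 and the parallel scale is k = 1/cos φ = sec φ.
Areal scale = h·k = 1 × sec φ; at 55.3°, h = 1.000, k = 1.757, so h·k = 1.757.
True area = apparent / (areal scale) = 30400 / 1.757 ≈ 17300 km².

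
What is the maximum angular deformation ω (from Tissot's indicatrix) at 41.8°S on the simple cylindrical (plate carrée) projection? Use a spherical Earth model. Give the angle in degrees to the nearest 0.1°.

16.8°

Plate carrée maps x = Rλ, y = Rφ. The meridian scale is h = 1 and the parallel scale is k = 1/cos φ = sec φ.
At 41.8°: h = 1.000, k = 1.341; principal scales a = 1.341, b = 1.000.
sin(ω/2) = (a − b)/(a + b) = 0.3414/2.341 = 0.1458, so ω = 2 arcsin(0.1458) ≈ 16.8°.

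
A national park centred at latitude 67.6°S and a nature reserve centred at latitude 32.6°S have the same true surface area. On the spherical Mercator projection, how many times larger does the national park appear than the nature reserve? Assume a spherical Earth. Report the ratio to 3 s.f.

Mercator areal scale is sec²φ.
At 67.6°: sec²(67.6°) = 1/0.3811² = 6.886.
At 32.6°: sec²(32.6°) = 1/0.8425² = 1.409.
Ratio = 6.886/1.409 = cos²(32.6°)/cos²(67.6°) ≈ 4.89.

4.89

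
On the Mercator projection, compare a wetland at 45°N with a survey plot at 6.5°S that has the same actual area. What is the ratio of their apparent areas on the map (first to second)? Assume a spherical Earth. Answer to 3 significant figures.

On Mercator, area is exaggerated by sec²φ = 1/cos²φ.
At 45°: sec²(45°) = 1/0.7071² = 2.000.
At 6.5°: sec²(6.5°) = 1/0.9936² = 1.013.
Ratio = 2.000/1.013 = cos²(6.5°)/cos²(45°) ≈ 1.97.

1.97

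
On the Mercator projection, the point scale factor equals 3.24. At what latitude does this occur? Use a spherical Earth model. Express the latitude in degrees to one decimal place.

Mercator scale is k = sec φ = 1/cos φ.
1/cos φ = 3.24  ⇒  cos φ = 0.3086  ⇒  φ = arccos(0.3086) ≈ 72.0°.

72.0°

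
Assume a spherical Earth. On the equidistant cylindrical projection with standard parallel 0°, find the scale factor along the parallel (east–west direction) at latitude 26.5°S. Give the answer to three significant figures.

1.12

For the equirectangular projection with φ₀ = 0 (plate carrée), h = 1 along meridians and k = sec φ along parallels.
k = 1/cos 26.5° = 1/0.8949 = 1.117.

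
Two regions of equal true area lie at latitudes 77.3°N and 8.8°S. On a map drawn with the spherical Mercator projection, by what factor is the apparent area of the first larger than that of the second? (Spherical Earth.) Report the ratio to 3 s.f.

20.2

Mercator is conformal with k = sec φ, so areal scale = k² = sec²φ.
At 77.3°: sec²(77.3°) = 1/0.2198² = 20.69.
At 8.8°: sec²(8.8°) = 1/0.9882² = 1.024.
Ratio = 20.69/1.024 = cos²(8.8°)/cos²(77.3°) ≈ 20.2.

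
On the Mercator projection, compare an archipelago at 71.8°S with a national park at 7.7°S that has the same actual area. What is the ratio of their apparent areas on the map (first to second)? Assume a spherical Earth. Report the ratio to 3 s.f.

10.1

On Mercator, area is exaggerated by sec²φ = 1/cos²φ.
At 71.8°: sec²(71.8°) = 1/0.3123² = 10.25.
At 7.7°: sec²(7.7°) = 1/0.9910² = 1.018.
Ratio = 10.25/1.018 = cos²(7.7°)/cos²(71.8°) ≈ 10.1.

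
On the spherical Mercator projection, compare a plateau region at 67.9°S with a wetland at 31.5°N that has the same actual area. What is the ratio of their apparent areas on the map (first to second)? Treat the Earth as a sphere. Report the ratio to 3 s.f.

Mercator is conformal with k = sec φ, so areal scale = k² = sec²φ.
At 67.9°: sec²(67.9°) = 1/0.3762² = 7.065.
At 31.5°: sec²(31.5°) = 1/0.8526² = 1.376.
Ratio = 7.065/1.376 = cos²(31.5°)/cos²(67.9°) ≈ 5.14.

5.14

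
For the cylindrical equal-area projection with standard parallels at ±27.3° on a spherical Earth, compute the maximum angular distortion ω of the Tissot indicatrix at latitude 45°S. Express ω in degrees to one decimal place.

26.0°

For cylindrical equal-area with standard parallel φ₀, h = cos φ / cos φ₀ and k = cos φ₀ / cos φ, so h·k = 1.
At 45°: h = 0.7957, k = 1.257; principal scales a = 1.257, b = 0.7957.
sin(ω/2) = (a − b)/(a + b) = 0.4610/2.052 = 0.2246, so ω = 2 arcsin(0.2246) ≈ 26.0°.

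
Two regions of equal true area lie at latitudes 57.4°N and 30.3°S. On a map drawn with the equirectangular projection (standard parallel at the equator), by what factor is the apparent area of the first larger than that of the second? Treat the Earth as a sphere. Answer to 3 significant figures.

In the plate carrée (x = Rλ, y = Rφ), meridians are true-scale (h = 1) and parallels are stretched by k = sec φ.
Areal scale at 57.4°: h·k = 1.000 × 1.856 = 1.856.
Areal scale at 30.3°: h·k = 1.000 × 1.158 = 1.158.
Ratio = 1.856/1.158 ≈ 1.60.

1.60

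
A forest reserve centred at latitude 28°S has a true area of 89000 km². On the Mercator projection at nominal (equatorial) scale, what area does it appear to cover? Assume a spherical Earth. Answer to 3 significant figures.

114000 km²

Mercator is conformal, so the point scale is isotropic: h = k = sec φ = 1/cos φ.
Areal scale = k² = sec²φ = 1/cos²(28°) = 1/0.8829² = 1.283.
Apparent area = 89000 × 1.283 ≈ 114000 km².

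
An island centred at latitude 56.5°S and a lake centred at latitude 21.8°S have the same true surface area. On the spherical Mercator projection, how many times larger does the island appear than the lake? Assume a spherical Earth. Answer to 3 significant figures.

2.83

On Mercator, area is exaggerated by sec²φ = 1/cos²φ.
At 56.5°: sec²(56.5°) = 1/0.5519² = 3.283.
At 21.8°: sec²(21.8°) = 1/0.9285² = 1.160.
Ratio = 3.283/1.160 = cos²(21.8°)/cos²(56.5°) ≈ 2.83.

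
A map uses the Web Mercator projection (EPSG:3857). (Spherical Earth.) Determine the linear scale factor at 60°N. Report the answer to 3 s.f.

2.00

For Mercator, h = k = sec φ (a conformal cylindrical projection has a single point scale, 1/cos φ).
k = 1/cos 60° = 1/0.5000 = 2.000.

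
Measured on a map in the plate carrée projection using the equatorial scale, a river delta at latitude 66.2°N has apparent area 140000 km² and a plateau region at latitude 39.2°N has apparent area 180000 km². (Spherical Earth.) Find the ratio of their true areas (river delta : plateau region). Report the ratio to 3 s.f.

Plate carrée has h = 1 and k = sec φ, giving areal scale sec φ; true area = (apparent area) · cos φ.
True area of river delta: 140000 × cos(66.2°) = 140000 × 0.4035 = 56500 km².
True area of plateau region: 180000 × cos(39.2°) = 180000 × 0.7749 = 139500 km².
Ratio = 56500 / 139500 ≈ 0.405.

0.405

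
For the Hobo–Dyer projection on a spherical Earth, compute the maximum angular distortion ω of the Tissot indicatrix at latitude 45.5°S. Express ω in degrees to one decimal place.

14.2°

The Hobo–Dyer projection is cylindrical equal-area with φ₀ = 37.5°. A cylindrical equal-area projection with standard parallel φ₀ has meridian scale h = cos φ / cos φ₀ and parallel scale k = cos φ₀ / cos φ (so areas are preserved, h·k = 1).
At 45.5°: h = 0.8835, k = 1.132; principal scales a = 1.132, b = 0.8835.
sin(ω/2) = (a − b)/(a + b) = 0.2484/2.015 = 0.1233, so ω = 2 arcsin(0.1233) ≈ 14.2°.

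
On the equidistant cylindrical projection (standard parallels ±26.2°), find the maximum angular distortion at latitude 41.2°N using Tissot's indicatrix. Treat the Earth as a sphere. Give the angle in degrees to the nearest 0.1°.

In the equirectangular projection with standard parallel φ₀ = 26.2° (x = Rλ cos φ₀, y = Rφ), meridians are true-scale (h = 1) and the parallel scale is k = cos φ₀ / cos φ.
At 41.2°: h = 1.000, k = 1.193; principal scales a = 1.193, b = 1.000.
sin(ω/2) = (a − b)/(a + b) = 0.1925/2.193 = 0.08780, so ω = 2 arcsin(0.08780) ≈ 10.1°.

10.1°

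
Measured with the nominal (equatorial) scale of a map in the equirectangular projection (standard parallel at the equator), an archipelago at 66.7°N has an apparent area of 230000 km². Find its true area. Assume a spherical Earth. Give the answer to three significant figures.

91000 km²

Plate carrée maps x = Rλ, y = Rφ. The meridian scale is h = 1 and the parallel scale is k = 1/cos φ = sec φ.
Areal scale = h·k = 1 × sec φ; at 66.7°, h = 1.000, k = 2.528, so h·k = 2.528.
True area = apparent / (areal scale) = 230000 / 2.528 ≈ 91000 km².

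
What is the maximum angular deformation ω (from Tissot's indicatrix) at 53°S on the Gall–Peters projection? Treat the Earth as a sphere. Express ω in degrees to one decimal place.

18.4°

Gall–Peters is a cylindrical equal-area projection with standard parallels at ±45°. A cylindrical equal-area projection with standard parallel φ₀ has meridian scale h = cos φ / cos φ₀ and parallel scale k = cos φ₀ / cos φ (so areas are preserved, h·k = 1).
At 53°: h = 0.8511, k = 1.175; principal scales a = 1.175, b = 0.8511.
sin(ω/2) = (a − b)/(a + b) = 0.3239/2.026 = 0.1598, so ω = 2 arcsin(0.1598) ≈ 18.4°.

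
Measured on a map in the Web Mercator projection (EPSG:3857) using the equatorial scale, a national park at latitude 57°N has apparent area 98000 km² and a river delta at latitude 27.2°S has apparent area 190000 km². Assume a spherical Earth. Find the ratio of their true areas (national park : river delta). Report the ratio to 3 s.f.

0.193

Since Mercator area scale is 1/cos²φ, the true area equals the apparent area multiplied by cos²φ.
True area of national park: 98000 × cos²(57°) = 98000 × 0.2966 = 29070 km².
True area of river delta: 190000 × cos²(27.2°) = 190000 × 0.7911 = 150300 km².
Ratio = 29070 / 150300 ≈ 0.193.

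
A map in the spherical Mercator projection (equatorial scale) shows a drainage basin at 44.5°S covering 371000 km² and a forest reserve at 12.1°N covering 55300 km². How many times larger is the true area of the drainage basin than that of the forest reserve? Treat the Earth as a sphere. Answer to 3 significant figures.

Mercator's areal exaggeration is sec²φ; hence true area = (apparent area) · cos²φ.
True area of drainage basin: 371000 × cos²(44.5°) = 371000 × 0.5087 = 188700 km².
True area of forest reserve: 55300 × cos²(12.1°) = 55300 × 0.9561 = 52870 km².
Ratio = 188700 / 52870 ≈ 3.57.

3.57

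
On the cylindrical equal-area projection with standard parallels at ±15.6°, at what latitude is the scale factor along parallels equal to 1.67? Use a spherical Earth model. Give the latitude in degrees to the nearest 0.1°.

54.8°

A cylindrical equal-area projection with standard parallel φ₀ has meridian scale h = cos φ / cos φ₀ and parallel scale k = cos φ₀ / cos φ (so areas are preserved, h·k = 1).
k = cos φ₀ / cos φ = 1.67  ⇒  cos φ = cos 15.6° / 1.67 = 0.5767.
φ = arccos(0.5767) ≈ 54.8°.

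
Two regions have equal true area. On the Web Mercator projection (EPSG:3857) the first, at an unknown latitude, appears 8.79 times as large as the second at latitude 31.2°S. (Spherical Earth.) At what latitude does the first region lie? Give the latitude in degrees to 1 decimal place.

73.2°

For equal true areas on Mercator, apparent areas scale as sec²φ, so the ratio is cos²φ₂ / cos²φ₁.
cos²φ₂ / cos²φ₁ = 8.79  ⇒  cos φ₁ = cos 31.2° / √8.79 = 0.8554/2.965 = 0.2885.
φ₁ = arccos(0.2885) ≈ 73.2°.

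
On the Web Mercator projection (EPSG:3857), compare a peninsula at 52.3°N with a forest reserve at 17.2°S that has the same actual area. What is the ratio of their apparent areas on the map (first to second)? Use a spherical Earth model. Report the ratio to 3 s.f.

Mercator is conformal with k = sec φ, so areal scale = k² = sec²φ.
At 52.3°: sec²(52.3°) = 1/0.6115² = 2.674.
At 17.2°: sec²(17.2°) = 1/0.9553² = 1.096.
Ratio = 2.674/1.096 = cos²(17.2°)/cos²(52.3°) ≈ 2.44.

2.44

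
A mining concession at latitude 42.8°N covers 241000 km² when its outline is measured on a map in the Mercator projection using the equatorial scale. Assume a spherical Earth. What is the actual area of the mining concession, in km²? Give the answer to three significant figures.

Mercator is conformal, so the point scale is isotropic: h = k = sec φ = 1/cos φ.
Areal scale = k² = sec²φ = 1/cos²(42.8°) = 1/0.7337² = 1.857.
True area = apparent / (areal scale) = 241000 / 1.857 ≈ 130000 km².

130000 km²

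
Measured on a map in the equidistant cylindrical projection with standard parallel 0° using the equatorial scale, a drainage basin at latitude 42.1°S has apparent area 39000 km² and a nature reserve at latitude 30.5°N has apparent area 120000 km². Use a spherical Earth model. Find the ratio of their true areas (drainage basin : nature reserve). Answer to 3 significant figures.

0.280

On the plate carrée, areal scale = h·k = 1 × sec φ, so true area = apparent × cos φ.
True area of drainage basin: 39000 × cos(42.1°) = 39000 × 0.7420 = 28940 km².
True area of nature reserve: 120000 × cos(30.5°) = 120000 × 0.8616 = 103400 km².
Ratio = 28940 / 103400 ≈ 0.280.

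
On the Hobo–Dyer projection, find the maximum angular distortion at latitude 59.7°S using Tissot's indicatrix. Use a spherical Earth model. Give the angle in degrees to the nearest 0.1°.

Hobo–Dyer is a cylindrical equal-area projection with standard parallels at ±37.5°. For cylindrical equal-area with standard parallel φ₀, h = cos φ / cos φ₀ and k = cos φ₀ / cos φ, so h·k = 1.
At 59.7°: h = 0.6359, k = 1.572; principal scales a = 1.572, b = 0.6359.
sin(ω/2) = (a − b)/(a + b) = 0.9365/2.208 = 0.4241, so ω = 2 arcsin(0.4241) ≈ 50.2°.

50.2°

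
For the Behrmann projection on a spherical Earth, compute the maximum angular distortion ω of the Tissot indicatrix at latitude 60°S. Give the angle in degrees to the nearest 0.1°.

Behrmann is a cylindrical equal-area projection with standard parallels at ±30°. For cylindrical equal-area with standard parallel φ₀, h = cos φ / cos φ₀ and k = cos φ₀ / cos φ, so h·k = 1.
At 60°: h = 0.5774, k = 1.732; principal scales a = 1.732, b = 0.5774.
sin(ω/2) = (a − b)/(a + b) = 1.155/2.309 = 0.5000, so ω = 2 arcsin(0.5000) ≈ 60.0°.

60.0°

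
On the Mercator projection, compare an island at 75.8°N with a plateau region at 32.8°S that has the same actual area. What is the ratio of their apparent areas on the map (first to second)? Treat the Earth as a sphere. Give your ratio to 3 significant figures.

11.7

Mercator is conformal with k = sec φ, so areal scale = k² = sec²φ.
At 75.8°: sec²(75.8°) = 1/0.2453² = 16.62.
At 32.8°: sec²(32.8°) = 1/0.8406² = 1.415.
Ratio = 16.62/1.415 = cos²(32.8°)/cos²(75.8°) ≈ 11.7.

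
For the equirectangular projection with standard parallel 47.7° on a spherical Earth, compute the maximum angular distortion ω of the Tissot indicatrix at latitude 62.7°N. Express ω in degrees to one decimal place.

21.8°

The equidistant cylindrical projection with φ₀ = 47.7° has h = 1 (meridians true) and k = cos φ₀ / cos φ along parallels.
At 62.7°: h = 1.000, k = 1.467; principal scales a = 1.467, b = 1.000.
sin(ω/2) = (a − b)/(a + b) = 0.4674/2.467 = 0.1894, so ω = 2 arcsin(0.1894) ≈ 21.8°.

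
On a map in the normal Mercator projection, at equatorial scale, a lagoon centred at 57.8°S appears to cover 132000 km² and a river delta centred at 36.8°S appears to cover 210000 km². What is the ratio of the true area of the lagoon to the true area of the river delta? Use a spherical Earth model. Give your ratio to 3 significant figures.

Since Mercator area scale is 1/cos²φ, the true area equals the apparent area multiplied by cos²φ.
True area of lagoon: 132000 × cos²(57.8°) = 132000 × 0.2840 = 37480 km².
True area of river delta: 210000 × cos²(36.8°) = 210000 × 0.6412 = 134600 km².
Ratio = 37480 / 134600 ≈ 0.278.

0.278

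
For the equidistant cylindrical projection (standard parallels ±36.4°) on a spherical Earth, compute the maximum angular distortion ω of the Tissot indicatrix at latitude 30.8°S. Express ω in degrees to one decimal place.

In the equirectangular projection with standard parallel φ₀ = 36.4° (x = Rλ cos φ₀, y = Rφ), meridians are true-scale (h = 1) and the parallel scale is k = cos φ₀ / cos φ.
At 30.8°: h = 1.000, k = 0.9371; principal scales a = 1.000, b = 0.9371.
sin(ω/2) = (a − b)/(a + b) = 0.06294/1.937 = 0.03249, so ω = 2 arcsin(0.03249) ≈ 3.7°.

3.7°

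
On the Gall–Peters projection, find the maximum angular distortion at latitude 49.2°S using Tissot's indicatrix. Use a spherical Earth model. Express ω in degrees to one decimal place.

9.0°

Gall–Peters is a cylindrical equal-area projection with standard parallels at ±45°. Cylindrical equal-area (φ₀ = 45°): h = cos φ / cos 45° along meridians, k = cos 45° / cos φ along parallels; h·k = 1.
At 49.2°: h = 0.9241, k = 1.082; principal scales a = 1.082, b = 0.9241.
sin(ω/2) = (a − b)/(a + b) = 0.1581/2.006 = 0.07880, so ω = 2 arcsin(0.07880) ≈ 9.0°.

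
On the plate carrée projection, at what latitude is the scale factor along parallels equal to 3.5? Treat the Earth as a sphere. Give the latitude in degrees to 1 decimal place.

Plate carrée: h = 1, k = sec φ along parallels.
sec φ = 3.5  ⇒  cos φ = 0.2857  ⇒  φ ≈ 73.4°.

73.4°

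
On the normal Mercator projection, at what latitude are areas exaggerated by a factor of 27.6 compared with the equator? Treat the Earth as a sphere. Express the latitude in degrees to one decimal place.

Mercator areal scale is sec²φ.
sec²φ = 27.6  ⇒  cos²φ = 0.03623  ⇒  cos φ = 0.1903.
φ = arccos(0.1903) ≈ 79.0°.

79.0°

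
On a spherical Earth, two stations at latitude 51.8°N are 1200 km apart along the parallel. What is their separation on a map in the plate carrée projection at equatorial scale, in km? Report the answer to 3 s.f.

1940 km

In the plate carrée (x = Rλ, y = Rφ), meridians are true-scale (h = 1) and parallels are stretched by k = sec φ.
Along the parallel, k = sec 51.8° = 1/0.6184 = 1.617.
Map distance = 1200 × 1.617 ≈ 1940 km.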